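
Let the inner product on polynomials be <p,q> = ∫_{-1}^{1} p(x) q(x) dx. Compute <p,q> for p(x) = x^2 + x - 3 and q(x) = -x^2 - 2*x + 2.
<p,q> = -52/5

Expand the product: p(x)·q(x) = -x^4 - 3*x^3 + 3*x^2 + 8*x - 6.
∫_{-1}^{1} of each monomial x^k gives [2/(k+1) if k even, 0 if k odd]. Integrating term-by-term (or equivalently evaluating the antiderivative F(x) = -x^5/5 - 3*x^4/4 + x^3 + 4*x^2 - 6*x at the endpoints):
  F(1) − F(−1) = -39/20 − (169/20) = -52/5.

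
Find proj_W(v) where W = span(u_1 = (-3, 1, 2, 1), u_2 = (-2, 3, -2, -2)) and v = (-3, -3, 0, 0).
proj_W(v) = (-31/34, -3/17, 22/17, 29/34)

Set up U = [u_1 | ... | u_2] ∈ R^(4×2). The projector onto W = col(U) is P = U (U^T U)^(-1) U^T.
Compute U^T U =
  [15, 3]
  [3, 21],
and U^T v = (6, -3).
Solve U^T U · c = U^T v for the coefficients: c = (15/34, -7/34). The projection is proj_W(v) = U c.
Check: (v - proj_W(v)) · u_1 = 0  (should be 0).
Check: (v - proj_W(v)) · u_2 = 0  (should be 0).
Result: proj_W(v) = (-31/34, -3/17, 22/17, 29/34).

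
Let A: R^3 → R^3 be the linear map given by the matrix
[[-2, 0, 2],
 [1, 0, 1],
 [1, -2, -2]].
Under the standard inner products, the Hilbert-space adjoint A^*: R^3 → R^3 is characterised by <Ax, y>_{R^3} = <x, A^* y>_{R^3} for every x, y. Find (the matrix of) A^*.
A^* = A^T =
[[-2, 1, 1],
 [0, 0, -2],
 [2, 1, -2]]

For real matrices with standard dot products, the defining identity <Ax, y> = <x, A^* y> gives (Ax)^T y = x^T (A^*) y, i.e. x^T A^T y = x^T (A^*) y. Since this holds for all x, y, we must have A^* = A^T. Therefore
A^* =
[[-2, 1, 1],
 [0, 0, -2],
 [2, 1, -2]].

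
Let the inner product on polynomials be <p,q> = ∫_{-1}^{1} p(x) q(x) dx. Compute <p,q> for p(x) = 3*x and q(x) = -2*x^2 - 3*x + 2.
<p,q> = -6

Expand the product: p(x)·q(x) = -6*x^3 - 9*x^2 + 6*x.
∫_{-1}^{1} of each monomial x^k gives [2/(k+1) if k even, 0 if k odd]. Integrating term-by-term (or equivalently evaluating the antiderivative F(x) = -3*x^4/2 - 3*x^3 + 3*x^2 at the endpoints):
  F(1) − F(−1) = -3/2 − (9/2) = -6.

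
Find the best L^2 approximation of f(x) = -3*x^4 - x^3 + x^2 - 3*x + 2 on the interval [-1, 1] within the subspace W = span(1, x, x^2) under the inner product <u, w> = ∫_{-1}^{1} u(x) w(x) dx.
g(x) = -11*x^2/7 - 18*x/5 + 79/35

The best approximation g ∈ W is the orthogonal projection of f onto W. Writing g = a_0 + a_1 x + a_2 x^2, the coefficients solve the normal equations G · a = b where
  G_{ij} = <φ_i, φ_j> and b_i = <f, φ_i>, with φ_0 = 1, φ_1 = x, φ_2 = x^2.
G =
  [2, 0, 2/3]
  [0, 2/3, 0]
  [2/3, 0, 2/5],
b = (52/15, -12/5, 92/105).
Solving gives a_0 = 79/35, a_1 = -18/5, a_2 = -11/7, so
  g(x) = -11*x^2/7 - 18*x/5 + 79/35.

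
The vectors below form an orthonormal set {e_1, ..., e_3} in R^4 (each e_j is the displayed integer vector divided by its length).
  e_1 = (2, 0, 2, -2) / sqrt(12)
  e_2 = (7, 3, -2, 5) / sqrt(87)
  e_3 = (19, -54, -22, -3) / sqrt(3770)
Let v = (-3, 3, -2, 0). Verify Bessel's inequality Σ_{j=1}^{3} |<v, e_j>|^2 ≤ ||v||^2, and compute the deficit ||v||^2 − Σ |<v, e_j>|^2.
Σ |<v, e_j>|^2 = 447/26; ||v||^2 = 22; deficit = 125/26

Write each e_j = u_j / sqrt(<u_j, u_j>) where u_j is the displayed integer vector. Then <v, e_j> = <v, u_j> / sqrt(<u_j, u_j>), so |<v, e_j>|^2 = <v, u_j>^2 / <u_j, u_j>.
Coefficients: <v, e_1> = -10/sqrt(12), <v, e_2> = -8/sqrt(87), <v, e_3> = -175/sqrt(3770).
Square and sum: Σ |<v, e_j>|^2 = 447/26.
Compute ||v||^2 = v·v = 22.
Deficit = 22 − 447/26 = 125/26 ≥ 0, confirming Bessel's inequality. (The deficit equals ||v − Σ <v,e_j> e_j||^2, the squared distance from v to span{e_j}.)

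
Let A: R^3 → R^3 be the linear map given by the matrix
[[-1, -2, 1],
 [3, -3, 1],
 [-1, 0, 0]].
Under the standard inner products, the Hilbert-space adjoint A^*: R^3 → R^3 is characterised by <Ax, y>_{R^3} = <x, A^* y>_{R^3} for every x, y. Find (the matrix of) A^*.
A^* = A^T =
[[-1, 3, -1],
 [-2, -3, 0],
 [1, 1, 0]]

For real matrices with standard dot products, the defining identity <Ax, y> = <x, A^* y> gives (Ax)^T y = x^T (A^*) y, i.e. x^T A^T y = x^T (A^*) y. Since this holds for all x, y, we must have A^* = A^T. Therefore
A^* =
[[-1, 3, -1],
 [-2, -3, 0],
 [1, 1, 0]].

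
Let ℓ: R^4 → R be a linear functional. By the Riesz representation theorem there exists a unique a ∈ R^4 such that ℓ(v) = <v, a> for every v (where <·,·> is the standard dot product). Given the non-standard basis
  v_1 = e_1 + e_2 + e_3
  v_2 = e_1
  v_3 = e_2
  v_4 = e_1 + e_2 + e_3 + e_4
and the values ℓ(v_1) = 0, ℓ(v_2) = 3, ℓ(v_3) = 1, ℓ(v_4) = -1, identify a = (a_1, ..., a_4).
a = (3, 1, -4, -1)

Write a = (a_1, ..., a_4) in the standard basis. For each basis vector v_i, ℓ(v_i) = <v_i, a> is a linear equation in the a_j's. Collect the n equations into a matrix system V a = ℓ, where row i of V is v_i (expressed in the standard basis). Since V is invertible (lower-triangular with 1s on the diagonal, up to permutation), solve by back-substitution:
  V =
[[1, 1, 1, 0],
 [1, 0, 0, 0],
 [0, 1, 0, 0],
 [1, 1, 1, 1]]
  V a = (0, 3, 1, -1)
Solving gives a = (3, 1, -4, -1).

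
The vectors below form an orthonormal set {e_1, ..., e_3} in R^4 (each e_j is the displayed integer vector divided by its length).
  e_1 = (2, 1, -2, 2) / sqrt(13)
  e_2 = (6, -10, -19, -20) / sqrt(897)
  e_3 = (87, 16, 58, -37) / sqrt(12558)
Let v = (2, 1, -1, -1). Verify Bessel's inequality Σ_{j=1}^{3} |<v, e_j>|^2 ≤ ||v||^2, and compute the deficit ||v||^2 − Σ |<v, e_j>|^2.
Σ |<v, e_j>|^2 = 85/14; ||v||^2 = 7; deficit = 13/14

Write each e_j = u_j / sqrt(<u_j, u_j>) where u_j is the displayed integer vector. Then <v, e_j> = <v, u_j> / sqrt(<u_j, u_j>), so |<v, e_j>|^2 = <v, u_j>^2 / <u_j, u_j>.
Coefficients: <v, e_1> = 5/sqrt(13), <v, e_2> = 41/sqrt(897), <v, e_3> = 169/sqrt(12558).
Square and sum: Σ |<v, e_j>|^2 = 85/14.
Compute ||v||^2 = v·v = 7.
Deficit = 7 − 85/14 = 13/14 ≥ 0, confirming Bessel's inequality. (The deficit equals ||v − Σ <v,e_j> e_j||^2, the squared distance from v to span{e_j}.)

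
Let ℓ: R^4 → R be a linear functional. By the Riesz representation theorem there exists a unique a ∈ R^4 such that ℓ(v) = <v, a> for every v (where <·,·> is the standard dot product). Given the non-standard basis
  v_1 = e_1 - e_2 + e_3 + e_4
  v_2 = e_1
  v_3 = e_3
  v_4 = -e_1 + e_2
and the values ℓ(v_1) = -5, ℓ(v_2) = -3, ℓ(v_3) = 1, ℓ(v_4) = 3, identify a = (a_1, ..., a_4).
a = (-3, 0, 1, -3)

Write a = (a_1, ..., a_4) in the standard basis. For each basis vector v_i, ℓ(v_i) = <v_i, a> is a linear equation in the a_j's. Collect the n equations into a matrix system V a = ℓ, where row i of V is v_i (expressed in the standard basis). Since V is invertible (lower-triangular with 1s on the diagonal, up to permutation), solve by back-substitution:
  V =
[[1, -1, 1, 1],
 [1, 0, 0, 0],
 [0, 0, 1, 0],
 [-1, 1, 0, 0]]
  V a = (-5, -3, 1, 3)
Solving gives a = (-3, 0, 1, -3).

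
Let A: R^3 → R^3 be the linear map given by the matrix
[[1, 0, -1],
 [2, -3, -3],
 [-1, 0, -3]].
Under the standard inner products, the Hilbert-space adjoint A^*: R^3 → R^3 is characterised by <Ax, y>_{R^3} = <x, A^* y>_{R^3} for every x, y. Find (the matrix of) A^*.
A^* = A^T =
[[1, 2, -1],
 [0, -3, 0],
 [-1, -3, -3]]

For real matrices with standard dot products, the defining identity <Ax, y> = <x, A^* y> gives (Ax)^T y = x^T (A^*) y, i.e. x^T A^T y = x^T (A^*) y. Since this holds for all x, y, we must have A^* = A^T. Therefore
A^* =
[[1, 2, -1],
 [0, -3, 0],
 [-1, -3, -3]].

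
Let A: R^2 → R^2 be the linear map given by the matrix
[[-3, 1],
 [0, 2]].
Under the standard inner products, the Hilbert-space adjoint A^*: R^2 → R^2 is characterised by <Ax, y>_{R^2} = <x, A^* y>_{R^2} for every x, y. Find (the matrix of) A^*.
A^* = A^T =
[[-3, 0],
 [1, 2]]

For real matrices with standard dot products, the defining identity <Ax, y> = <x, A^* y> gives (Ax)^T y = x^T (A^*) y, i.e. x^T A^T y = x^T (A^*) y. Since this holds for all x, y, we must have A^* = A^T. Therefore
A^* =
[[-3, 0],
 [1, 2]].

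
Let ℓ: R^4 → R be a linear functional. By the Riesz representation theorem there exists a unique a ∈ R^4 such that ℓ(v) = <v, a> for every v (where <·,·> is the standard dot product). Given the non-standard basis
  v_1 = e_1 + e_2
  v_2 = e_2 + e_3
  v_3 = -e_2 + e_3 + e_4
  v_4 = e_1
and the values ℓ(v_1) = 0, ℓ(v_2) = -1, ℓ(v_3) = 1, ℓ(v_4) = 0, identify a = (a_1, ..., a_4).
a = (0, 0, -1, 2)

Write a = (a_1, ..., a_4) in the standard basis. For each basis vector v_i, ℓ(v_i) = <v_i, a> is a linear equation in the a_j's. Collect the n equations into a matrix system V a = ℓ, where row i of V is v_i (expressed in the standard basis). Since V is invertible (lower-triangular with 1s on the diagonal, up to permutation), solve by back-substitution:
  V =
[[1, 1, 0, 0],
 [0, 1, 1, 0],
 [0, -1, 1, 1],
 [1, 0, 0, 0]]
  V a = (0, -1, 1, 0)
Solving gives a = (0, 0, -1, 2).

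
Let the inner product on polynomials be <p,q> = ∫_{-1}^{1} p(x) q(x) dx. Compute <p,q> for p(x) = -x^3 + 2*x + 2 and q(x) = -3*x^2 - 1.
<p,q> = -8

Expand the product: p(x)·q(x) = 3*x^5 - 5*x^3 - 6*x^2 - 2*x - 2.
∫_{-1}^{1} of each monomial x^k gives [2/(k+1) if k even, 0 if k odd]. Integrating term-by-term (or equivalently evaluating the antiderivative F(x) = x^6/2 - 5*x^4/4 - 2*x^3 - x^2 - 2*x at the endpoints):
  F(1) − F(−1) = -23/4 − (9/4) = -8.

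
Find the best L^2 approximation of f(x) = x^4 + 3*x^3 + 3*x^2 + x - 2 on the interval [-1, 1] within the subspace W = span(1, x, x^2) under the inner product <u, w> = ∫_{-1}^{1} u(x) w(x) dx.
g(x) = 27*x^2/7 + 14*x/5 - 73/35

The best approximation g ∈ W is the orthogonal projection of f onto W. Writing g = a_0 + a_1 x + a_2 x^2, the coefficients solve the normal equations G · a = b where
  G_{ij} = <φ_i, φ_j> and b_i = <f, φ_i>, with φ_0 = 1, φ_1 = x, φ_2 = x^2.
G =
  [2, 0, 2/3]
  [0, 2/3, 0]
  [2/3, 0, 2/5],
b = (-8/5, 28/15, 16/105).
Solving gives a_0 = -73/35, a_1 = 14/5, a_2 = 27/7, so
  g(x) = 27*x^2/7 + 14*x/5 - 73/35.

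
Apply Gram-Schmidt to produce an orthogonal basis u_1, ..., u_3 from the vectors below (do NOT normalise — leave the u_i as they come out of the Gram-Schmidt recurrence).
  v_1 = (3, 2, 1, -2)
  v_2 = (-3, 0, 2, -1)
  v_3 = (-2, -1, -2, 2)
Orthogonal basis:
  u_1 = (3, 2, 1, -2)
  u_2 = (-13/6, 5/9, 41/18, -14/9)
  u_3 = (-76/227, 165/227, -118/227, -8/227)

Apply the Gram-Schmidt recurrence
  u_1 = v_1
  u_i = v_i − Σ_{j<i} ((v_i · u_j) / (u_j · u_j)) · u_j.

Step by step this gives:
  u_1 = (3, 2, 1, -2)
  u_2 = (-13/6, 5/9, 41/18, -14/9)
  u_3 = (-76/227, 165/227, -118/227, -8/227)

Orthogonality check:
  u_2 · u_1 = 0 (should be 0)
  u_3 · u_1 = 0 (should be 0)
  u_3 · u_2 = 0 (should be 0)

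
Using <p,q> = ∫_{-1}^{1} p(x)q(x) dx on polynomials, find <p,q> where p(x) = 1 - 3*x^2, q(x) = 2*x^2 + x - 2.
<p,q> = -16/15

Expand the product: p(x)·q(x) = -6*x^4 - 3*x^3 + 8*x^2 + x - 2.
∫_{-1}^{1} of each monomial x^k gives [2/(k+1) if k even, 0 if k odd]. Integrating term-by-term (or equivalently evaluating the antiderivative F(x) = -6*x^5/5 - 3*x^4/4 + 8*x^3/3 + x^2/2 - 2*x at the endpoints):
  F(1) − F(−1) = -47/60 − (17/60) = -16/15.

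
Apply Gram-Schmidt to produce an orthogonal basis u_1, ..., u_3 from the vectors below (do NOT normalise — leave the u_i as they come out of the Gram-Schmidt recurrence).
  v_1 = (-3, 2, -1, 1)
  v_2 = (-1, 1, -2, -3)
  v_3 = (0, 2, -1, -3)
Orthogonal basis:
  u_1 = (-3, 2, -1, 1)
  u_2 = (-1/5, 7/15, -26/15, -49/15)
  u_3 = (11/19, 25/19, 13/19, -4/19)

Apply the Gram-Schmidt recurrence
  u_1 = v_1
  u_i = v_i − Σ_{j<i} ((v_i · u_j) / (u_j · u_j)) · u_j.

Step by step this gives:
  u_1 = (-3, 2, -1, 1)
  u_2 = (-1/5, 7/15, -26/15, -49/15)
  u_3 = (11/19, 25/19, 13/19, -4/19)

Orthogonality check:
  u_2 · u_1 = 0 (should be 0)
  u_3 · u_1 = 0 (should be 0)
  u_3 · u_2 = 0 (should be 0)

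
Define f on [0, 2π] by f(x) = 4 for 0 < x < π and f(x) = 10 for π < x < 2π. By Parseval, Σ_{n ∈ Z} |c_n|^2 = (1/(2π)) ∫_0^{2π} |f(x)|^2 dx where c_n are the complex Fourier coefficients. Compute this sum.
Σ |c_n|^2 = 58

Parseval equates the L^2 energy of f (normalised by 1/(2π)) with the ℓ^2 sum of its Fourier coefficients: (1/(2π)) ∫_0^{2π} |f|^2 = Σ |c_n|^2.
Compute the left side: (1/(2π)) [∫_0^π 4^2 dx + ∫_π^{2π} 10^2 dx] = (1/(2π)) · (16π + 100π) = (16 + 100)/2 = 58.
So Σ_{n ∈ Z} |c_n|^2 = 58.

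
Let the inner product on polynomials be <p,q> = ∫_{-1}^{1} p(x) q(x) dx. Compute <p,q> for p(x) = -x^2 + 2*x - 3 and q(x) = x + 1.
<p,q> = -16/3

Expand the product: p(x)·q(x) = -x^3 + x^2 - x - 3.
∫_{-1}^{1} of each monomial x^k gives [2/(k+1) if k even, 0 if k odd]. Integrating term-by-term (or equivalently evaluating the antiderivative F(x) = -x^4/4 + x^3/3 - x^2/2 - 3*x at the endpoints):
  F(1) − F(−1) = -41/12 − (23/12) = -16/3.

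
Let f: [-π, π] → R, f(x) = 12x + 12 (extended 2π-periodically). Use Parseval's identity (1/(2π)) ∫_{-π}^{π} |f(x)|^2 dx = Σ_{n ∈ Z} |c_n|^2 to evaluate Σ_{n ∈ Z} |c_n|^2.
Σ |c_n|^2 = 48π^2 + 144

Expand and integrate term by term over [-π, π]:
  ∫ (12x)^2 dx = 144·(2π^3/3); ∫ 2·12·(12)·x dx = 0 (odd integrand); ∫ 12^2 dx = 144·2π.
So (1/(2π)) ∫_{-π}^{π} (12x + 12)^2 dx = 144π^2/3 + 144 = 48π^2 + 144.
Parseval ⇒ Σ |c_n|^2 = 48π^2 + 144.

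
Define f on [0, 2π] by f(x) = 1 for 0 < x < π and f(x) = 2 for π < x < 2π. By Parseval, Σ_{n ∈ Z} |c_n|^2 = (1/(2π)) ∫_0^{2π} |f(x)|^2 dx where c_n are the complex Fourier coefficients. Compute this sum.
Σ |c_n|^2 = 5/2

Parseval equates the L^2 energy of f (normalised by 1/(2π)) with the ℓ^2 sum of its Fourier coefficients: (1/(2π)) ∫_0^{2π} |f|^2 = Σ |c_n|^2.
Compute the left side: (1/(2π)) [∫_0^π 1^2 dx + ∫_π^{2π} 2^2 dx] = (1/(2π)) · (1π + 4π) = (1 + 4)/2 = 5/2.
So Σ_{n ∈ Z} |c_n|^2 = 5/2.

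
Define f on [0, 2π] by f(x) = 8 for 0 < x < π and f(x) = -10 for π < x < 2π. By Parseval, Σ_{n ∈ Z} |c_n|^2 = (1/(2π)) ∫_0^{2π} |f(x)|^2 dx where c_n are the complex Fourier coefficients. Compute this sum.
Σ |c_n|^2 = 82

Parseval equates the L^2 energy of f (normalised by 1/(2π)) with the ℓ^2 sum of its Fourier coefficients: (1/(2π)) ∫_0^{2π} |f|^2 = Σ |c_n|^2.
Compute the left side: (1/(2π)) [∫_0^π 8^2 dx + ∫_π^{2π} (-10)^2 dx] = (1/(2π)) · (64π + 100π) = (64 + 100)/2 = 82.
So Σ_{n ∈ Z} |c_n|^2 = 82.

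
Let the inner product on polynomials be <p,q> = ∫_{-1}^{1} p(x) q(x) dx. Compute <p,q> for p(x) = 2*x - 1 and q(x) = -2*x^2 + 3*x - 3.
<p,q> = 34/3

Expand the product: p(x)·q(x) = -4*x^3 + 8*x^2 - 9*x + 3.
∫_{-1}^{1} of each monomial x^k gives [2/(k+1) if k even, 0 if k odd]. Integrating term-by-term (or equivalently evaluating the antiderivative F(x) = -x^4 + 8*x^3/3 - 9*x^2/2 + 3*x at the endpoints):
  F(1) − F(−1) = 1/6 − (-67/6) = 34/3.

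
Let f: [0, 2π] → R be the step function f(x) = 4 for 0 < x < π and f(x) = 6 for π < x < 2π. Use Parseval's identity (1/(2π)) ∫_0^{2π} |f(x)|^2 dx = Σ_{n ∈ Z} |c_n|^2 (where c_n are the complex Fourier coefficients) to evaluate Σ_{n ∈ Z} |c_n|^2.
Σ |c_n|^2 = 26

Parseval equates the L^2 energy of f (normalised by 1/(2π)) with the ℓ^2 sum of its Fourier coefficients: (1/(2π)) ∫_0^{2π} |f|^2 = Σ |c_n|^2.
Compute the left side: (1/(2π)) [∫_0^π 4^2 dx + ∫_π^{2π} 6^2 dx] = (1/(2π)) · (16π + 36π) = (16 + 36)/2 = 26.
So Σ_{n ∈ Z} |c_n|^2 = 26.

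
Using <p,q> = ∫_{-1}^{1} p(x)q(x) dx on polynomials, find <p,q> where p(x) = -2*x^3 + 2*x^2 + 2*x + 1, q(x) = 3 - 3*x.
<p,q> = 42/5

Expand the product: p(x)·q(x) = 6*x^4 - 12*x^3 + 3*x + 3.
∫_{-1}^{1} of each monomial x^k gives [2/(k+1) if k even, 0 if k odd]. Integrating term-by-term (or equivalently evaluating the antiderivative F(x) = 6*x^5/5 - 3*x^4 + 3*x^2/2 + 3*x at the endpoints):
  F(1) − F(−1) = 27/10 − (-57/10) = 42/5.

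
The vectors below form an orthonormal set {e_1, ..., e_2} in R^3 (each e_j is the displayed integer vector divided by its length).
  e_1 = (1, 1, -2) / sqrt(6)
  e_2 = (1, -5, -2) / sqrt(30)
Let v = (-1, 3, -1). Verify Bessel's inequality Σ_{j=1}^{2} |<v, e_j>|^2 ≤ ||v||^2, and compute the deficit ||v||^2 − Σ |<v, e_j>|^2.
Σ |<v, e_j>|^2 = 46/5; ||v||^2 = 11; deficit = 9/5

Write each e_j = u_j / sqrt(<u_j, u_j>) where u_j is the displayed integer vector. Then <v, e_j> = <v, u_j> / sqrt(<u_j, u_j>), so |<v, e_j>|^2 = <v, u_j>^2 / <u_j, u_j>.
Coefficients: <v, e_1> = 4/sqrt(6), <v, e_2> = -14/sqrt(30).
Square and sum: Σ |<v, e_j>|^2 = 46/5.
Compute ||v||^2 = v·v = 11.
Deficit = 11 − 46/5 = 9/5 ≥ 0, confirming Bessel's inequality. (The deficit equals ||v − Σ <v,e_j> e_j||^2, the squared distance from v to span{e_j}.)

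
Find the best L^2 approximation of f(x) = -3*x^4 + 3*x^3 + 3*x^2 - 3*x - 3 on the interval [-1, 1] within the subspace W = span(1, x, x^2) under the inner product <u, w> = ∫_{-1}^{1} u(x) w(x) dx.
g(x) = 3*x^2/7 - 6*x/5 - 96/35

The best approximation g ∈ W is the orthogonal projection of f onto W. Writing g = a_0 + a_1 x + a_2 x^2, the coefficients solve the normal equations G · a = b where
  G_{ij} = <φ_i, φ_j> and b_i = <f, φ_i>, with φ_0 = 1, φ_1 = x, φ_2 = x^2.
G =
  [2, 0, 2/3]
  [0, 2/3, 0]
  [2/3, 0, 2/5],
b = (-26/5, -4/5, -58/35).
Solving gives a_0 = -96/35, a_1 = -6/5, a_2 = 3/7, so
  g(x) = 3*x^2/7 - 6*x/5 - 96/35.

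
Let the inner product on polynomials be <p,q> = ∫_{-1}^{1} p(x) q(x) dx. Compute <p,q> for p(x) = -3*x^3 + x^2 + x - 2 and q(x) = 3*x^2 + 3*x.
<p,q> = -22/5

Expand the product: p(x)·q(x) = -9*x^5 - 6*x^4 + 6*x^3 - 3*x^2 - 6*x.
∫_{-1}^{1} of each monomial x^k gives [2/(k+1) if k even, 0 if k odd]. Integrating term-by-term (or equivalently evaluating the antiderivative F(x) = -3*x^6/2 - 6*x^5/5 + 3*x^4/2 - x^3 - 3*x^2 at the endpoints):
  F(1) − F(−1) = -26/5 − (-4/5) = -22/5.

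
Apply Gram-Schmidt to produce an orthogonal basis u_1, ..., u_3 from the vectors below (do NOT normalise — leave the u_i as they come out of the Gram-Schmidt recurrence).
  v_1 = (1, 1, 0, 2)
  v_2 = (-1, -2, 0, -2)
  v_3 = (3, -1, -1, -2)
Orthogonal basis:
  u_1 = (1, 1, 0, 2)
  u_2 = (1/6, -5/6, 0, 1/3)
  u_3 = (16/5, 0, -1, -8/5)

Apply the Gram-Schmidt recurrence
  u_1 = v_1
  u_i = v_i − Σ_{j<i} ((v_i · u_j) / (u_j · u_j)) · u_j.

Step by step this gives:
  u_1 = (1, 1, 0, 2)
  u_2 = (1/6, -5/6, 0, 1/3)
  u_3 = (16/5, 0, -1, -8/5)

Orthogonality check:
  u_2 · u_1 = 0 (should be 0)
  u_3 · u_1 = 0 (should be 0)
  u_3 · u_2 = 0 (should be 0)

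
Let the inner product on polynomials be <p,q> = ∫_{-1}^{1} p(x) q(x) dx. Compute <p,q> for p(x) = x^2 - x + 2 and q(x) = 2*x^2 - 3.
<p,q> = -158/15

Expand the product: p(x)·q(x) = 2*x^4 - 2*x^3 + x^2 + 3*x - 6.
∫_{-1}^{1} of each monomial x^k gives [2/(k+1) if k even, 0 if k odd]. Integrating term-by-term (or equivalently evaluating the antiderivative F(x) = 2*x^5/5 - x^4/2 + x^3/3 + 3*x^2/2 - 6*x at the endpoints):
  F(1) − F(−1) = -64/15 − (94/15) = -158/15.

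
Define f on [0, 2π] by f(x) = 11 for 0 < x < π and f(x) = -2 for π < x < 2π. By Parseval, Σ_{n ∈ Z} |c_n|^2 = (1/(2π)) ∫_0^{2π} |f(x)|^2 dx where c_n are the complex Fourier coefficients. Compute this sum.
Σ |c_n|^2 = 125/2

Parseval equates the L^2 energy of f (normalised by 1/(2π)) with the ℓ^2 sum of its Fourier coefficients: (1/(2π)) ∫_0^{2π} |f|^2 = Σ |c_n|^2.
Compute the left side: (1/(2π)) [∫_0^π 11^2 dx + ∫_π^{2π} (-2)^2 dx] = (1/(2π)) · (121π + 4π) = (121 + 4)/2 = 125/2.
So Σ_{n ∈ Z} |c_n|^2 = 125/2.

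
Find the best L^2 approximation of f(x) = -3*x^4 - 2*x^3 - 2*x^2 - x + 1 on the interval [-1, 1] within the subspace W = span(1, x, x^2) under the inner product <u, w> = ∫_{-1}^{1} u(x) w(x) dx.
g(x) = -32*x^2/7 - 11*x/5 + 44/35

The best approximation g ∈ W is the orthogonal projection of f onto W. Writing g = a_0 + a_1 x + a_2 x^2, the coefficients solve the normal equations G · a = b where
  G_{ij} = <φ_i, φ_j> and b_i = <f, φ_i>, with φ_0 = 1, φ_1 = x, φ_2 = x^2.
G =
  [2, 0, 2/3]
  [0, 2/3, 0]
  [2/3, 0, 2/5],
b = (-8/15, -22/15, -104/105).
Solving gives a_0 = 44/35, a_1 = -11/5, a_2 = -32/7, so
  g(x) = -32*x^2/7 - 11*x/5 + 44/35.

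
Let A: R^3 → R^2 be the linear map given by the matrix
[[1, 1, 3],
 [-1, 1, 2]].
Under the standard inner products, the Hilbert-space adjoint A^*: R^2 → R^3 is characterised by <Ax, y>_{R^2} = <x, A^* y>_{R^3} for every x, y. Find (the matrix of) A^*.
A^* = A^T =
[[1, -1],
 [1, 1],
 [3, 2]]

For real matrices with standard dot products, the defining identity <Ax, y> = <x, A^* y> gives (Ax)^T y = x^T (A^*) y, i.e. x^T A^T y = x^T (A^*) y. Since this holds for all x, y, we must have A^* = A^T. Therefore
A^* =
[[1, -1],
 [1, 1],
 [3, 2]].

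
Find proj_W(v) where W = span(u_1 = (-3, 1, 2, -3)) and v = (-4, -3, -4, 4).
proj_W(v) = (33/23, -11/23, -22/23, 33/23)

Set up U = [u_1 | ... | u_1] ∈ R^(4×1). The projector onto W = col(U) is P = U (U^T U)^(-1) U^T.
Compute U^T U =
  [23],
and U^T v = (-11).
Solve U^T U · c = U^T v for the coefficients: c = (-11/23). The projection is proj_W(v) = U c.
Check: (v - proj_W(v)) · u_1 = 0  (should be 0).
Result: proj_W(v) = (33/23, -11/23, -22/23, 33/23).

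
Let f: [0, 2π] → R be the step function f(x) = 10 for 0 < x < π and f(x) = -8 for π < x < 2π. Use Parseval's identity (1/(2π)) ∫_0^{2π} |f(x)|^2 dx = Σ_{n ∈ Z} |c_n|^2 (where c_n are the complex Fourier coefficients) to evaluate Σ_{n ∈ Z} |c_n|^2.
Σ |c_n|^2 = 82

Parseval equates the L^2 energy of f (normalised by 1/(2π)) with the ℓ^2 sum of its Fourier coefficients: (1/(2π)) ∫_0^{2π} |f|^2 = Σ |c_n|^2.
Compute the left side: (1/(2π)) [∫_0^π 10^2 dx + ∫_π^{2π} (-8)^2 dx] = (1/(2π)) · (100π + 64π) = (100 + 64)/2 = 82.
So Σ_{n ∈ Z} |c_n|^2 = 82.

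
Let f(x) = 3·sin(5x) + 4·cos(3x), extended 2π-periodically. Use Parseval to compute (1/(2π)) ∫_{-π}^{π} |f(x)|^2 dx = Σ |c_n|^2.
Σ |c_n|^2 = 25/2

Expand |f|^2 and use orthogonality of {sin(nx), cos(mx)} on [-π, π]:
  ∫_{-π}^{π} sin(nx)^2 dx = π, ∫ cos(mx)^2 dx = π, and cross terms integrate to 0.
So ∫_{-π}^{π} f(x)^2 dx = 3^2 · π + 4^2 · π = (9 + 16)π.
Divide by 2π: (9 + 16)/2 = 25/2.
By Parseval, this equals Σ |c_n|^2.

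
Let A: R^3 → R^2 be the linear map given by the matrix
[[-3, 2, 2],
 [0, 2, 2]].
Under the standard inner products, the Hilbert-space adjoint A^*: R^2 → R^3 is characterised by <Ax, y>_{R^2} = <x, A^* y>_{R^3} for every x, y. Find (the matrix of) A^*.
A^* = A^T =
[[-3, 0],
 [2, 2],
 [2, 2]]

For real matrices with standard dot products, the defining identity <Ax, y> = <x, A^* y> gives (Ax)^T y = x^T (A^*) y, i.e. x^T A^T y = x^T (A^*) y. Since this holds for all x, y, we must have A^* = A^T. Therefore
A^* =
[[-3, 0],
 [2, 2],
 [2, 2]].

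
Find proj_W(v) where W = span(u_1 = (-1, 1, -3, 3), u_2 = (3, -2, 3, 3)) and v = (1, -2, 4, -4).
proj_W(v) = (817/595, -116/85, 2421/595, -2391/595)

Set up U = [u_1 | ... | u_2] ∈ R^(4×2). The projector onto W = col(U) is P = U (U^T U)^(-1) U^T.
Compute U^T U =
  [20, -5]
  [-5, 31],
and U^T v = (-27, 7).
Solve U^T U · c = U^T v for the coefficients: c = (-802/595, 1/119). The projection is proj_W(v) = U c.
Check: (v - proj_W(v)) · u_1 = 0  (should be 0).
Check: (v - proj_W(v)) · u_2 = 0  (should be 0).
Result: proj_W(v) = (817/595, -116/85, 2421/595, -2391/595).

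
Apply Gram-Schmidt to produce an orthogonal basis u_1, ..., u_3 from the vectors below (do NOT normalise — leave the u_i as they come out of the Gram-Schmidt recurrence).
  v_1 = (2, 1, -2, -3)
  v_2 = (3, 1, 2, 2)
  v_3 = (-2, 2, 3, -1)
Orthogonal basis:
  u_1 = (2, 1, -2, -3)
  u_2 = (10/3, 7/6, 5/3, 3/2)
  u_3 = (-9/7, 7/3, 53/21, -37/21)

Apply the Gram-Schmidt recurrence
  u_1 = v_1
  u_i = v_i − Σ_{j<i} ((v_i · u_j) / (u_j · u_j)) · u_j.

Step by step this gives:
  u_1 = (2, 1, -2, -3)
  u_2 = (10/3, 7/6, 5/3, 3/2)
  u_3 = (-9/7, 7/3, 53/21, -37/21)

Orthogonality check:
  u_2 · u_1 = 0 (should be 0)
  u_3 · u_1 = 0 (should be 0)
  u_3 · u_2 = 0 (should be 0)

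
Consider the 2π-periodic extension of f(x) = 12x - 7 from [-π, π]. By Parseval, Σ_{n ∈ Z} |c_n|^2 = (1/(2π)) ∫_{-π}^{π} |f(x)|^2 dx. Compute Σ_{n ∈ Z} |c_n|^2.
Σ |c_n|^2 = 48π^2 + 49

Expand and integrate term by term over [-π, π]:
  ∫ (12x)^2 dx = 144·(2π^3/3); ∫ 2·12·(-7)·x dx = 0 (odd integrand); ∫ (-7)^2 dx = 49·2π.
So (1/(2π)) ∫_{-π}^{π} (12x - 7)^2 dx = 144π^2/3 + 49 = 48π^2 + 49.
Parseval ⇒ Σ |c_n|^2 = 48π^2 + 49.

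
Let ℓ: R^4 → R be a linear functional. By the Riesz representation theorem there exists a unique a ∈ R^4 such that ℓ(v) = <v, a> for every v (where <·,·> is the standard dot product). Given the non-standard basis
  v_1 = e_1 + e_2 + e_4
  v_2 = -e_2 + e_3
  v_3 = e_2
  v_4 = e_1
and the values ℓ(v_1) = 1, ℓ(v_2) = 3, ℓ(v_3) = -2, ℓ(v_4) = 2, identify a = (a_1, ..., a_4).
a = (2, -2, 1, 1)

Write a = (a_1, ..., a_4) in the standard basis. For each basis vector v_i, ℓ(v_i) = <v_i, a> is a linear equation in the a_j's. Collect the n equations into a matrix system V a = ℓ, where row i of V is v_i (expressed in the standard basis). Since V is invertible (lower-triangular with 1s on the diagonal, up to permutation), solve by back-substitution:
  V =
[[1, 1, 0, 1],
 [0, -1, 1, 0],
 [0, 1, 0, 0],
 [1, 0, 0, 0]]
  V a = (1, 3, -2, 2)
Solving gives a = (2, -2, 1, 1).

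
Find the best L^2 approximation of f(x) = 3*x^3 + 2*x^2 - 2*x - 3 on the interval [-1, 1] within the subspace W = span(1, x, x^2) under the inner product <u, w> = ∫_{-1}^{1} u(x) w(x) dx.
g(x) = 2*x^2 - x/5 - 3

The best approximation g ∈ W is the orthogonal projection of f onto W. Writing g = a_0 + a_1 x + a_2 x^2, the coefficients solve the normal equations G · a = b where
  G_{ij} = <φ_i, φ_j> and b_i = <f, φ_i>, with φ_0 = 1, φ_1 = x, φ_2 = x^2.
G =
  [2, 0, 2/3]
  [0, 2/3, 0]
  [2/3, 0, 2/5],
b = (-14/3, -2/15, -6/5).
Solving gives a_0 = -3, a_1 = -1/5, a_2 = 2, so
  g(x) = 2*x^2 - x/5 - 3.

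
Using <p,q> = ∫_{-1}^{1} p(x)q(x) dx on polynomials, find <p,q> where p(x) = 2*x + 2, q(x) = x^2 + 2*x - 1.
<p,q> = 0

Expand the product: p(x)·q(x) = 2*x^3 + 6*x^2 + 2*x - 2.
∫_{-1}^{1} of each monomial x^k gives [2/(k+1) if k even, 0 if k odd]. Integrating term-by-term (or equivalently evaluating the antiderivative F(x) = x^4/2 + 2*x^3 + x^2 - 2*x at the endpoints):
  F(1) − F(−1) = 3/2 − (3/2) = 0.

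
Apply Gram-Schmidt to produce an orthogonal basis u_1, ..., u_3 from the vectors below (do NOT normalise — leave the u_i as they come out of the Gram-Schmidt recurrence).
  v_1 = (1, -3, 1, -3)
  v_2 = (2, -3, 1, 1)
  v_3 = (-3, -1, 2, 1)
Orthogonal basis:
  u_1 = (1, -3, 1, -3)
  u_2 = (31/20, -33/20, 11/20, 47/20)
  u_3 = (-220/73, -79/73, 148/73, 55/73)

Apply the Gram-Schmidt recurrence
  u_1 = v_1
  u_i = v_i − Σ_{j<i} ((v_i · u_j) / (u_j · u_j)) · u_j.

Step by step this gives:
  u_1 = (1, -3, 1, -3)
  u_2 = (31/20, -33/20, 11/20, 47/20)
  u_3 = (-220/73, -79/73, 148/73, 55/73)

Orthogonality check:
  u_2 · u_1 = 0 (should be 0)
  u_3 · u_1 = 0 (should be 0)
  u_3 · u_2 = 0 (should be 0)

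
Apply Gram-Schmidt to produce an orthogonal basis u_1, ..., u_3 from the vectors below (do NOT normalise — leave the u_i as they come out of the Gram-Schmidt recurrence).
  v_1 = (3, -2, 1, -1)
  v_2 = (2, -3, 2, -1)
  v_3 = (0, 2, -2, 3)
Orthogonal basis:
  u_1 = (3, -2, 1, -1)
  u_2 = (-1, -1, 1, 0)
  u_3 = (7/15, -8/15, -1/15, 12/5)

Apply the Gram-Schmidt recurrence
  u_1 = v_1
  u_i = v_i − Σ_{j<i} ((v_i · u_j) / (u_j · u_j)) · u_j.

Step by step this gives:
  u_1 = (3, -2, 1, -1)
  u_2 = (-1, -1, 1, 0)
  u_3 = (7/15, -8/15, -1/15, 12/5)

Orthogonality check:
  u_2 · u_1 = 0 (should be 0)
  u_3 · u_1 = 0 (should be 0)
  u_3 · u_2 = 0 (should be 0)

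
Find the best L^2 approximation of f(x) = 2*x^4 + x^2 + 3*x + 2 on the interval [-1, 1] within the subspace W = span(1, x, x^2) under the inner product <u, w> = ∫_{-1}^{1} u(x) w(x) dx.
g(x) = 19*x^2/7 + 3*x + 64/35

The best approximation g ∈ W is the orthogonal projection of f onto W. Writing g = a_0 + a_1 x + a_2 x^2, the coefficients solve the normal equations G · a = b where
  G_{ij} = <φ_i, φ_j> and b_i = <f, φ_i>, with φ_0 = 1, φ_1 = x, φ_2 = x^2.
G =
  [2, 0, 2/3]
  [0, 2/3, 0]
  [2/3, 0, 2/5],
b = (82/15, 2, 242/105).
Solving gives a_0 = 64/35, a_1 = 3, a_2 = 19/7, so
  g(x) = 19*x^2/7 + 3*x + 64/35.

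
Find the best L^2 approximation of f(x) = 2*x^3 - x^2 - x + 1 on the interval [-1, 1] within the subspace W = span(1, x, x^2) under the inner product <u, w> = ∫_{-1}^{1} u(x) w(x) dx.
g(x) = -x^2 + x/5 + 1

The best approximation g ∈ W is the orthogonal projection of f onto W. Writing g = a_0 + a_1 x + a_2 x^2, the coefficients solve the normal equations G · a = b where
  G_{ij} = <φ_i, φ_j> and b_i = <f, φ_i>, with φ_0 = 1, φ_1 = x, φ_2 = x^2.
G =
  [2, 0, 2/3]
  [0, 2/3, 0]
  [2/3, 0, 2/5],
b = (4/3, 2/15, 4/15).
Solving gives a_0 = 1, a_1 = 1/5, a_2 = -1, so
  g(x) = -x^2 + x/5 + 1.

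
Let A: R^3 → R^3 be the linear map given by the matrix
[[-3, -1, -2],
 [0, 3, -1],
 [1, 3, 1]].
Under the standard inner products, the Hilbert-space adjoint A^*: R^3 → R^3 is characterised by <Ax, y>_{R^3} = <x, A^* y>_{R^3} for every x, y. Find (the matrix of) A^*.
A^* = A^T =
[[-3, 0, 1],
 [-1, 3, 3],
 [-2, -1, 1]]

For real matrices with standard dot products, the defining identity <Ax, y> = <x, A^* y> gives (Ax)^T y = x^T (A^*) y, i.e. x^T A^T y = x^T (A^*) y. Since this holds for all x, y, we must have A^* = A^T. Therefore
A^* =
[[-3, 0, 1],
 [-1, 3, 3],
 [-2, -1, 1]].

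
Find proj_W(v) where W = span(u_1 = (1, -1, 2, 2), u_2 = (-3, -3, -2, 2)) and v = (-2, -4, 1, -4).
proj_W(v) = (-86/65, -34/65, -92/65, -12/65)

Set up U = [u_1 | ... | u_2] ∈ R^(4×2). The projector onto W = col(U) is P = U (U^T U)^(-1) U^T.
Compute U^T U =
  [10, 0]
  [0, 26],
and U^T v = (-4, 8).
Solve U^T U · c = U^T v for the coefficients: c = (-2/5, 4/13). The projection is proj_W(v) = U c.
Check: (v - proj_W(v)) · u_1 = 0  (should be 0).
Check: (v - proj_W(v)) · u_2 = 0  (should be 0).
Result: proj_W(v) = (-86/65, -34/65, -92/65, -12/65).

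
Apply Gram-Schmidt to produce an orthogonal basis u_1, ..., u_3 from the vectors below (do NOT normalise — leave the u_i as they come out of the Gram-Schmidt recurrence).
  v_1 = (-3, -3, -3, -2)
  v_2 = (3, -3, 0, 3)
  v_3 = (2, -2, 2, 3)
Orthogonal basis:
  u_1 = (-3, -3, -3, -2)
  u_2 = (75/31, -111/31, -18/31, 81/31)
  u_3 = (-81/89, -51/89, 112/89, 30/89)

Apply the Gram-Schmidt recurrence
  u_1 = v_1
  u_i = v_i − Σ_{j<i} ((v_i · u_j) / (u_j · u_j)) · u_j.

Step by step this gives:
  u_1 = (-3, -3, -3, -2)
  u_2 = (75/31, -111/31, -18/31, 81/31)
  u_3 = (-81/89, -51/89, 112/89, 30/89)

Orthogonality check:
  u_2 · u_1 = 0 (should be 0)
  u_3 · u_1 = 0 (should be 0)
  u_3 · u_2 = 0 (should be 0)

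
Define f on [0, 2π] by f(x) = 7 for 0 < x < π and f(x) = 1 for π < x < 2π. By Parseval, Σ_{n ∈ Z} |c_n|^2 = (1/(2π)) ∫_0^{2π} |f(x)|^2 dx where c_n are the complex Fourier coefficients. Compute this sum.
Σ |c_n|^2 = 25

Parseval equates the L^2 energy of f (normalised by 1/(2π)) with the ℓ^2 sum of its Fourier coefficients: (1/(2π)) ∫_0^{2π} |f|^2 = Σ |c_n|^2.
Compute the left side: (1/(2π)) [∫_0^π 7^2 dx + ∫_π^{2π} 1^2 dx] = (1/(2π)) · (49π + 1π) = (49 + 1)/2 = 25.
So Σ_{n ∈ Z} |c_n|^2 = 25.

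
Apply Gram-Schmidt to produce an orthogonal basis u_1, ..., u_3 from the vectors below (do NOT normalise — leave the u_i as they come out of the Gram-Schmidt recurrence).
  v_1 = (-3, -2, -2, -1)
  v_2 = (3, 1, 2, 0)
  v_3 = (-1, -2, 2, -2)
Orthogonal basis:
  u_1 = (-3, -2, -2, -1)
  u_2 = (1/2, -2/3, 1/3, -5/6)
  u_3 = (-11/9, -1/27, 50/27, 1/27)

Apply the Gram-Schmidt recurrence
  u_1 = v_1
  u_i = v_i − Σ_{j<i} ((v_i · u_j) / (u_j · u_j)) · u_j.

Step by step this gives:
  u_1 = (-3, -2, -2, -1)
  u_2 = (1/2, -2/3, 1/3, -5/6)
  u_3 = (-11/9, -1/27, 50/27, 1/27)

Orthogonality check:
  u_2 · u_1 = 0 (should be 0)
  u_3 · u_1 = 0 (should be 0)
  u_3 · u_2 = 0 (should be 0)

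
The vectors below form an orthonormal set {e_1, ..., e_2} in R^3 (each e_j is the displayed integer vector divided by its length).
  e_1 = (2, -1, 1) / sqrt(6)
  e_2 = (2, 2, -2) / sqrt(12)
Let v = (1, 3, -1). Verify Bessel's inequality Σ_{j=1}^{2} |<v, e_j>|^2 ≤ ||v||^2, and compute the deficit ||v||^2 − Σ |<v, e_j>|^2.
Σ |<v, e_j>|^2 = 9; ||v||^2 = 11; deficit = 2

Write each e_j = u_j / sqrt(<u_j, u_j>) where u_j is the displayed integer vector. Then <v, e_j> = <v, u_j> / sqrt(<u_j, u_j>), so |<v, e_j>|^2 = <v, u_j>^2 / <u_j, u_j>.
Coefficients: <v, e_1> = -2/sqrt(6), <v, e_2> = 10/sqrt(12).
Square and sum: Σ |<v, e_j>|^2 = 9.
Compute ||v||^2 = v·v = 11.
Deficit = 11 − 9 = 2 ≥ 0, confirming Bessel's inequality. (The deficit equals ||v − Σ <v,e_j> e_j||^2, the squared distance from v to span{e_j}.)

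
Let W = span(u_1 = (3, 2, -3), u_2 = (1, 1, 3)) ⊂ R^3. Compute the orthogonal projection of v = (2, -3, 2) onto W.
proj_W(v) = (-26/113, -3/113, 198/113)

Set up U = [u_1 | ... | u_2] ∈ R^(3×2). The projector onto W = col(U) is P = U (U^T U)^(-1) U^T.
Compute U^T U =
  [22, -4]
  [-4, 11],
and U^T v = (-6, 5).
Solve U^T U · c = U^T v for the coefficients: c = (-23/113, 43/113). The projection is proj_W(v) = U c.
Check: (v - proj_W(v)) · u_1 = 0  (should be 0).
Check: (v - proj_W(v)) · u_2 = 0  (should be 0).
Result: proj_W(v) = (-26/113, -3/113, 198/113).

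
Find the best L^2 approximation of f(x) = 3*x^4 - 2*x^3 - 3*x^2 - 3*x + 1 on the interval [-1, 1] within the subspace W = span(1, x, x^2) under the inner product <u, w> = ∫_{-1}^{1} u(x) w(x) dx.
g(x) = -3*x^2/7 - 21*x/5 + 26/35

The best approximation g ∈ W is the orthogonal projection of f onto W. Writing g = a_0 + a_1 x + a_2 x^2, the coefficients solve the normal equations G · a = b where
  G_{ij} = <φ_i, φ_j> and b_i = <f, φ_i>, with φ_0 = 1, φ_1 = x, φ_2 = x^2.
G =
  [2, 0, 2/3]
  [0, 2/3, 0]
  [2/3, 0, 2/5],
b = (6/5, -14/5, 34/105).
Solving gives a_0 = 26/35, a_1 = -21/5, a_2 = -3/7, so
  g(x) = -3*x^2/7 - 21*x/5 + 26/35.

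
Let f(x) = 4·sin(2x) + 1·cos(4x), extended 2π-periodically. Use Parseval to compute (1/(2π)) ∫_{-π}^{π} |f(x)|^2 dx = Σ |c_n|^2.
Σ |c_n|^2 = 17/2

Expand |f|^2 and use orthogonality of {sin(nx), cos(mx)} on [-π, π]:
  ∫_{-π}^{π} sin(nx)^2 dx = π, ∫ cos(mx)^2 dx = π, and cross terms integrate to 0.
So ∫_{-π}^{π} f(x)^2 dx = 4^2 · π + 1^2 · π = (16 + 1)π.
Divide by 2π: (16 + 1)/2 = 17/2.
By Parseval, this equals Σ |c_n|^2.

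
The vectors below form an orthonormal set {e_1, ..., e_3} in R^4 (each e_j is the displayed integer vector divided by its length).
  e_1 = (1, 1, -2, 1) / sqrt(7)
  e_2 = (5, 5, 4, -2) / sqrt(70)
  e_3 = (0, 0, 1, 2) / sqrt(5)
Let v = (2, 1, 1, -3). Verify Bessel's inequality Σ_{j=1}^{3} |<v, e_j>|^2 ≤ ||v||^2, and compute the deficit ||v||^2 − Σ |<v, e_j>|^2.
Σ |<v, e_j>|^2 = 29/2; ||v||^2 = 15; deficit = 1/2

Write each e_j = u_j / sqrt(<u_j, u_j>) where u_j is the displayed integer vector. Then <v, e_j> = <v, u_j> / sqrt(<u_j, u_j>), so |<v, e_j>|^2 = <v, u_j>^2 / <u_j, u_j>.
Coefficients: <v, e_1> = -2/sqrt(7), <v, e_2> = 25/sqrt(70), <v, e_3> = -5/sqrt(5).
Square and sum: Σ |<v, e_j>|^2 = 29/2.
Compute ||v||^2 = v·v = 15.
Deficit = 15 − 29/2 = 1/2 ≥ 0, confirming Bessel's inequality. (The deficit equals ||v − Σ <v,e_j> e_j||^2, the squared distance from v to span{e_j}.)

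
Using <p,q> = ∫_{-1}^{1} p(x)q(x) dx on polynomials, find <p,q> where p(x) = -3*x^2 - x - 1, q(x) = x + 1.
<p,q> = -14/3

Expand the product: p(x)·q(x) = -3*x^3 - 4*x^2 - 2*x - 1.
∫_{-1}^{1} of each monomial x^k gives [2/(k+1) if k even, 0 if k odd]. Integrating term-by-term (or equivalently evaluating the antiderivative F(x) = -3*x^4/4 - 4*x^3/3 - x^2 - x at the endpoints):
  F(1) − F(−1) = -49/12 − (7/12) = -14/3.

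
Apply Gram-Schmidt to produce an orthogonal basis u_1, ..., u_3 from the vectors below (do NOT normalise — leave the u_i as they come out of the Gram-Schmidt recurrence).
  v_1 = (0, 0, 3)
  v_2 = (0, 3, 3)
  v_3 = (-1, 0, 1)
Orthogonal basis:
  u_1 = (0, 0, 3)
  u_2 = (0, 3, 0)
  u_3 = (-1, 0, 0)

Apply the Gram-Schmidt recurrence
  u_1 = v_1
  u_i = v_i − Σ_{j<i} ((v_i · u_j) / (u_j · u_j)) · u_j.

Step by step this gives:
  u_1 = (0, 0, 3)
  u_2 = (0, 3, 0)
  u_3 = (-1, 0, 0)

Orthogonality check:
  u_2 · u_1 = 0 (should be 0)
  u_3 · u_1 = 0 (should be 0)
  u_3 · u_2 = 0 (should be 0)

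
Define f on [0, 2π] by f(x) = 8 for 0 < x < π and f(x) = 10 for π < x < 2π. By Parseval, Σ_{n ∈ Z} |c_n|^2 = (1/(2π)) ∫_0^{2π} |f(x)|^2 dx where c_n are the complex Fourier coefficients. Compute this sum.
Σ |c_n|^2 = 82

Parseval equates the L^2 energy of f (normalised by 1/(2π)) with the ℓ^2 sum of its Fourier coefficients: (1/(2π)) ∫_0^{2π} |f|^2 = Σ |c_n|^2.
Compute the left side: (1/(2π)) [∫_0^π 8^2 dx + ∫_π^{2π} 10^2 dx] = (1/(2π)) · (64π + 100π) = (64 + 100)/2 = 82.
So Σ_{n ∈ Z} |c_n|^2 = 82.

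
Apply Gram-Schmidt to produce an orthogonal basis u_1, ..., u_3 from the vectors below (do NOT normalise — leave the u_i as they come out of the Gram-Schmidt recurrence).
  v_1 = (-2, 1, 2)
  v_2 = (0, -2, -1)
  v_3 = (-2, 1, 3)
Orthogonal basis:
  u_1 = (-2, 1, 2)
  u_2 = (-8/9, -14/9, -1/9)
  u_3 = (12/29, -8/29, 16/29)

Apply the Gram-Schmidt recurrence
  u_1 = v_1
  u_i = v_i − Σ_{j<i} ((v_i · u_j) / (u_j · u_j)) · u_j.

Step by step this gives:
  u_1 = (-2, 1, 2)
  u_2 = (-8/9, -14/9, -1/9)
  u_3 = (12/29, -8/29, 16/29)

Orthogonality check:
  u_2 · u_1 = 0 (should be 0)
  u_3 · u_1 = 0 (should be 0)
  u_3 · u_2 = 0 (should be 0)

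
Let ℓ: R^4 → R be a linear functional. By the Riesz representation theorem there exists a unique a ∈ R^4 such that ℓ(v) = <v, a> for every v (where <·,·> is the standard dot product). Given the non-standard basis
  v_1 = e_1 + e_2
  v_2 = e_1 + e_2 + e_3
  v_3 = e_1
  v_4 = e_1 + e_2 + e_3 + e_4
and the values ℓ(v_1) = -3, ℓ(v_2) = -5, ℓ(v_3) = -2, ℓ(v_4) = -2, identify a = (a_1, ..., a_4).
a = (-2, -1, -2, 3)

Write a = (a_1, ..., a_4) in the standard basis. For each basis vector v_i, ℓ(v_i) = <v_i, a> is a linear equation in the a_j's. Collect the n equations into a matrix system V a = ℓ, where row i of V is v_i (expressed in the standard basis). Since V is invertible (lower-triangular with 1s on the diagonal, up to permutation), solve by back-substitution:
  V =
[[1, 1, 0, 0],
 [1, 1, 1, 0],
 [1, 0, 0, 0],
 [1, 1, 1, 1]]
  V a = (-3, -5, -2, -2)
Solving gives a = (-2, -1, -2, 3).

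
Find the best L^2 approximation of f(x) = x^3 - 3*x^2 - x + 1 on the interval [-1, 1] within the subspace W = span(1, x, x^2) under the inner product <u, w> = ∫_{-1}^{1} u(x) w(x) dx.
g(x) = -3*x^2 - 2*x/5 + 1

The best approximation g ∈ W is the orthogonal projection of f onto W. Writing g = a_0 + a_1 x + a_2 x^2, the coefficients solve the normal equations G · a = b where
  G_{ij} = <φ_i, φ_j> and b_i = <f, φ_i>, with φ_0 = 1, φ_1 = x, φ_2 = x^2.
G =
  [2, 0, 2/3]
  [0, 2/3, 0]
  [2/3, 0, 2/5],
b = (0, -4/15, -8/15).
Solving gives a_0 = 1, a_1 = -2/5, a_2 = -3, so
  g(x) = -3*x^2 - 2*x/5 + 1.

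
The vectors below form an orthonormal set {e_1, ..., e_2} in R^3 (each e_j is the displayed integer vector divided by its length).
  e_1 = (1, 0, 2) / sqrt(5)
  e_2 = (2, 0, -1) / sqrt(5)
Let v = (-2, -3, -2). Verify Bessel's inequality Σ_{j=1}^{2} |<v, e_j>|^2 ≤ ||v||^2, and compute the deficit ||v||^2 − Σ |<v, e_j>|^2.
Σ |<v, e_j>|^2 = 8; ||v||^2 = 17; deficit = 9

Write each e_j = u_j / sqrt(<u_j, u_j>) where u_j is the displayed integer vector. Then <v, e_j> = <v, u_j> / sqrt(<u_j, u_j>), so |<v, e_j>|^2 = <v, u_j>^2 / <u_j, u_j>.
Coefficients: <v, e_1> = -6/sqrt(5), <v, e_2> = -2/sqrt(5).
Square and sum: Σ |<v, e_j>|^2 = 8.
Compute ||v||^2 = v·v = 17.
Deficit = 17 − 8 = 9 ≥ 0, confirming Bessel's inequality. (The deficit equals ||v − Σ <v,e_j> e_j||^2, the squared distance from v to span{e_j}.)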